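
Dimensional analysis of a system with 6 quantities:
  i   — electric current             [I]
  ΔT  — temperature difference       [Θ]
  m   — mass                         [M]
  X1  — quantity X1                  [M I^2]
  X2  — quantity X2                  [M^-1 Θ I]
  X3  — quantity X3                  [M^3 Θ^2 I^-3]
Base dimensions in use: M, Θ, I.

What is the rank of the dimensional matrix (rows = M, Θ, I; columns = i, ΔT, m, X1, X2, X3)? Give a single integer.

Write exponents as rows M,Θ,I / cols i,ΔT,m,X1,X2,X3:
  M: [ 0  0  1  1 -1  3]
  Θ: [ 0  1  0  0  1  2]
  I: [ 1  0  0  2  1 -3]
Row reduction gives pivot columns i,ΔT,m; rank = 3

3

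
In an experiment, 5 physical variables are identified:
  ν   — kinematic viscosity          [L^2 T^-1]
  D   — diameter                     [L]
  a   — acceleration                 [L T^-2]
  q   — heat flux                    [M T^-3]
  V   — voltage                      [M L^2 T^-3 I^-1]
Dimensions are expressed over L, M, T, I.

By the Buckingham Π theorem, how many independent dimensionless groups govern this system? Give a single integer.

1

Dimensional matrix (L×M×T×I by ν×D×a×q×V):
  L: [ 2  1  1  0  2]
  M: [ 0  0  0  1  1]
  T: [-1  0 -2 -3 -3]
  I: [ 0  0  0  0 -1]
RREF → pivots at {ν,D,q,V} ⇒ r = 4
n=5, r=4 ⇒ 1 dimensionless group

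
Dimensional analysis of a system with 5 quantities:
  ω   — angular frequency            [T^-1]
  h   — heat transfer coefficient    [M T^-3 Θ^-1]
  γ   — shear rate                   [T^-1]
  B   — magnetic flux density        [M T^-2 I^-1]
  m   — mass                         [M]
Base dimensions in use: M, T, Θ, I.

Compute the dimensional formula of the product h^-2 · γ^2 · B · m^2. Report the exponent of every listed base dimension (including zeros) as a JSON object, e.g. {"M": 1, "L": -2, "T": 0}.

Dimensional matrix (M×T×Θ×I by ω×h×γ×B×m):
  M: [ 0  1  0  1  1]
  T: [-1 -3 -1 -2  0]
  Θ: [ 0 -1  0  0  0]
  I: [ 0  0  0 -1  0]
  [M]: (-2)·1+(2)·0+(1)·1+(2)·1 = 1
  [T]: (-2)·-3+(2)·-1+(1)·-2+(2)·0 = 2
  [Θ]: (-2)·-1+(2)·0+(1)·0+(2)·0 = 2
  [I]: (-2)·0+(2)·0+(1)·-1+(2)·0 = -1
⇒ M T^2 Θ^2 I^-1

{"M": 1, "T": 2, "Θ": 2, "I": -1}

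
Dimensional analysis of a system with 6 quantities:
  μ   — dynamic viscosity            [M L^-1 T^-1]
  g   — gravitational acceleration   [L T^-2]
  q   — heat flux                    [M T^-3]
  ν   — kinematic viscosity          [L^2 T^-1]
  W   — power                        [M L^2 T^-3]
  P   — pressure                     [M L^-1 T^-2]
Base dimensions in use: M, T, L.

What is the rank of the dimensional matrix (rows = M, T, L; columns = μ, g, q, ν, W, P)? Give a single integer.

3

Exponent matrix [M,T,L] × [μ,g,q,ν,W,P]:
  M: [ 1  0  1  0  1  1]
  T: [-1 -2 -3 -1 -3 -2]
  L: [-1  1  0  2  2 -1]
RREF → pivots at {μ,g,ν} ⇒ r = 3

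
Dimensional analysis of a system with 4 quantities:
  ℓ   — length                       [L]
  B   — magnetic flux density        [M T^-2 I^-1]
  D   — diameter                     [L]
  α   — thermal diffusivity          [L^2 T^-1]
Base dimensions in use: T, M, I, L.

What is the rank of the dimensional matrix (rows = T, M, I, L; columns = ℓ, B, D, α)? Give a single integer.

Exponent matrix [T,M,I,L] × [ℓ,B,D,α]:
  T: [ 0 -2  0 -1]
  M: [ 0  1  0  0]
  I: [ 0 -1  0  0]
  L: [ 1  0  1  2]
Echelon form has 3 nonzero rows (pivots: ℓ,B,α)

3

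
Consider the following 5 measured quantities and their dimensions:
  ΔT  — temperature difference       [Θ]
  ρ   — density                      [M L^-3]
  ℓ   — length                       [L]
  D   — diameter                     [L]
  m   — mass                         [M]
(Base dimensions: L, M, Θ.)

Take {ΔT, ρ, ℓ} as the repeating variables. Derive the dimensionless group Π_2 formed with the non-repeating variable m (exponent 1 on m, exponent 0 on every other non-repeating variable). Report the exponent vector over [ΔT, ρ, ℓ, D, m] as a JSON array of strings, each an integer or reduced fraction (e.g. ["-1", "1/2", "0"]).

Exponent matrix [L,M,Θ] × [ΔT,ρ,ℓ,D,m]:
  L: [ 0 -3  1  1  0]
  M: [ 0  1  0  0  1]
  Θ: [ 1  0  0  0  0]
RREF → pivots at {ΔT,ρ,ℓ} ⇒ r = 3
Repeat: ΔT,ρ,ℓ; free: D,m
RREF:
  r0: [   1    0    0    0    0]
  r1: [   0    1    0    0    1]
  r2: [   0    0    1    1    3]
Fix exponent of m at 1, D at 0; solve each RREF row for its pivot's exponent:
  r0: exp(ΔT) + (0)·1 = 0 ⇒ exp(ΔT) = 0
  r1: exp(ρ) + (1)·1 = 0 ⇒ exp(ρ) = -1
  r2: exp(ℓ) + (3)·1 = 0 ⇒ exp(ℓ) = -3
Π_2 = ρ^-1 · ℓ^-3 · m

["0", "-1", "-3", "0", "1"]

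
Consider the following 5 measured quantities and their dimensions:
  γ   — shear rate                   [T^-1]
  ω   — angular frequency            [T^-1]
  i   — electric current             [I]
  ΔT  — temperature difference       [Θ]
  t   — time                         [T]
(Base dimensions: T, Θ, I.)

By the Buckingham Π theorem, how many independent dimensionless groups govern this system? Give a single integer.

2

Dimensional matrix (T×Θ×I by γ×ω×i×ΔT×t):
  T: [-1 -1  0  0  1]
  Θ: [ 0  0  0  1  0]
  I: [ 0  0  1  0  0]
Echelon form has 3 nonzero rows (pivots: γ,i,ΔT)
Π count = n − r = 5 − 3 = 2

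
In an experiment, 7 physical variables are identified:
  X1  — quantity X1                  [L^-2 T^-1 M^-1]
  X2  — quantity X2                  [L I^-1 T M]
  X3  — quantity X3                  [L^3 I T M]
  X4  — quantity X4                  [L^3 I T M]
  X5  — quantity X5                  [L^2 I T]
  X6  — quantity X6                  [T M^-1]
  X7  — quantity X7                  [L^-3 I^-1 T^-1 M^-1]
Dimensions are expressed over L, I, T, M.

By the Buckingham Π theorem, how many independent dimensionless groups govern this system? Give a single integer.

Write exponents as rows L,I,T,M / cols X1,X2,X3,X4,X5,X6,X7:
  L: [-2  1  3  3  2  0 -3]
  I: [ 0 -1  1  1  1  0 -1]
  T: [-1  1  1  1  1  1 -1]
  M: [-1  1  1  1  0 -1 -1]
RREF → pivots at {X1,X2,X5} ⇒ r = 3
n=7, r=3 ⇒ 4 dimensionless groups

4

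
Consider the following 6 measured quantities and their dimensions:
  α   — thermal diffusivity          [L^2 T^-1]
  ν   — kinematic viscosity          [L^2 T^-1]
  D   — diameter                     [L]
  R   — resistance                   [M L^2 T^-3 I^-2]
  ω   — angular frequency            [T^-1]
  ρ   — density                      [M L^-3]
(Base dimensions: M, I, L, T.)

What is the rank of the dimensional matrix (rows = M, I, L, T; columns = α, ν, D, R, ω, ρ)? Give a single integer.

Exponent matrix [M,I,L,T] × [α,ν,D,R,ω,ρ]:
  M: [ 0  0  0  1  0  1]
  I: [ 0  0  0 -2  0  0]
  L: [ 2  2  1  2  0 -3]
  T: [-1 -1  0 -3 -1  0]
Echelon form has 4 nonzero rows (pivots: α,D,R,ρ)

4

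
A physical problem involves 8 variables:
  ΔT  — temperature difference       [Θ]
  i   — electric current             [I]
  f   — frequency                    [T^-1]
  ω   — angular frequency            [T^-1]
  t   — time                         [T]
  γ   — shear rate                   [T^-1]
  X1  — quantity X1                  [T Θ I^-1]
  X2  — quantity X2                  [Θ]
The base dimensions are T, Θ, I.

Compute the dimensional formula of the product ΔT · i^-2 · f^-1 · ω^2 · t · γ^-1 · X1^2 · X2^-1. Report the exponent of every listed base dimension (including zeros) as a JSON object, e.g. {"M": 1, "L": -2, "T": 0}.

Exponent matrix [T,Θ,I] × [ΔT,i,f,ω,t,γ,X1,X2]:
  T: [ 0  0 -1 -1  1 -1  1  0]
  Θ: [ 1  0  0  0  0  0  1  1]
  I: [ 0  1  0  0  0  0 -1  0]
  [T]: (1)·0+(-2)·0+(-1)·-1+(2)·-1+(1)·1+(-1)·-1+(2)·1+(-1)·0 = 3
  [Θ]: (1)·1+(-2)·0+(-1)·0+(2)·0+(1)·0+(-1)·0+(2)·1+(-1)·1 = 2
  [I]: (1)·0+(-2)·1+(-1)·0+(2)·0+(1)·0+(-1)·0+(2)·-1+(-1)·0 = -4
⇒ T^3 Θ^2 I^-4

{"T": 3, "Θ": 2, "I": -4}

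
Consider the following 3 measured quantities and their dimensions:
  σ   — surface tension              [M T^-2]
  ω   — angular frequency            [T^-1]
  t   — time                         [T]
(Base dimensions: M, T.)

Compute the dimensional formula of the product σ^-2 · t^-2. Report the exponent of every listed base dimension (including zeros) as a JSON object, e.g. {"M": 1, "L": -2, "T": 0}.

Dimensional matrix (M×T by σ×ω×t):
  M: [ 1  0  0]
  T: [-2 -1  1]
  [M]: (-2)·1+(-2)·0 = -2
  [T]: (-2)·-2+(-2)·1 = 2
⇒ M^-2 T^2

{"M": -2, "T": 2}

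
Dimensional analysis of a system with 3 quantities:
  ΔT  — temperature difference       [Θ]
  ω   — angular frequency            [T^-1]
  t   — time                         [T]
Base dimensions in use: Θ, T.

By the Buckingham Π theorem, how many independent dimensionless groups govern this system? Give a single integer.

1

Exponent matrix [Θ,T] × [ΔT,ω,t]:
  Θ: [ 1  0  0]
  T: [ 0 -1  1]
RREF → pivots at {ΔT,ω} ⇒ r = 2
n=3, r=2 ⇒ 1 dimensionless group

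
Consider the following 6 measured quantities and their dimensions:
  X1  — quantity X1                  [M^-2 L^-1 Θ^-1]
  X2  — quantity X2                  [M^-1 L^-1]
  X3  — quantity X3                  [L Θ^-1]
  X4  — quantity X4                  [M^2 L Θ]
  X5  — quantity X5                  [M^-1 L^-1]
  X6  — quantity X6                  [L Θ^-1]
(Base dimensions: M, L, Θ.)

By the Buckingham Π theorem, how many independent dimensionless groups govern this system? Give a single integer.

Dimensional matrix (M×L×Θ by X1×X2×X3×X4×X5×X6):
  M: [-2 -1  0  2 -1  0]
  L: [-1 -1  1  1 -1  1]
  Θ: [-1  0 -1  1  0 -1]
Row reduction gives pivot columns X1,X2; rank = 2
Π count = n − r = 6 − 2 = 4

4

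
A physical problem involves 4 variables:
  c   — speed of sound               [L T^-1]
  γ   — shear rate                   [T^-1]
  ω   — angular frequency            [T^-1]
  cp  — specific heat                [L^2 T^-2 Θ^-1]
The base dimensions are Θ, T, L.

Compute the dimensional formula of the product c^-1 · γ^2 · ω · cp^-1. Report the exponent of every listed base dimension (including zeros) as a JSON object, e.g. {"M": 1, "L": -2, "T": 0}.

Dimensional matrix (Θ×T×L by c×γ×ω×cp):
  Θ: [ 0  0  0 -1]
  T: [-1 -1 -1 -2]
  L: [ 1  0  0  2]
  [Θ]: (-1)·0+(2)·0+(1)·0+(-1)·-1 = 1
  [T]: (-1)·-1+(2)·-1+(1)·-1+(-1)·-2 = 0
  [L]: (-1)·1+(2)·0+(1)·0+(-1)·2 = -3
⇒ Θ L^-3

{"Θ": 1, "T": 0, "L": -3}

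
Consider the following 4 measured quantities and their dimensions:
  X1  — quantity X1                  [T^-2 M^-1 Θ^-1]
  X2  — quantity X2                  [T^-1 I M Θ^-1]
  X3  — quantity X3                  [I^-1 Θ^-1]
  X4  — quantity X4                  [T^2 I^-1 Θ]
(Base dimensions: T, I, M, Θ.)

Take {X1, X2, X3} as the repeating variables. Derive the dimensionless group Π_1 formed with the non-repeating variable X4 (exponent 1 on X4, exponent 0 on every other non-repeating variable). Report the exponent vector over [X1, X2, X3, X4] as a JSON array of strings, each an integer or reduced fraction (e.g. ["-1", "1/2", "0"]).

["2/3", "2/3", "-1/3", "1"]

Dimensional matrix (T×I×M×Θ by X1×X2×X3×X4):
  T: [-2 -1  0  2]
  I: [ 0  1 -1 -1]
  M: [-1  1  0  0]
  Θ: [-1 -1 -1  1]
Row reduction gives pivot columns X1,X2,X3; rank = 3
Pivot set = {X1,X2,X3}, free = {X4}
RREF:
  r0: [   1    0    0 -2/3]
  r1: [   0    1    0 -2/3]
  r2: [   0    0    1  1/3]
  r3: [   0    0    0    0]
Fix exponent of X4 at 1; solve each RREF row for its pivot's exponent:
  r0: exp(X1) + (-2/3)·1 = 0 ⇒ exp(X1) = 2/3
  r1: exp(X2) + (-2/3)·1 = 0 ⇒ exp(X2) = 2/3
  r2: exp(X3) + (1/3)·1 = 0 ⇒ exp(X3) = -1/3
Π_1 = X1^(2/3) · X2^(2/3) · X3^(-1/3) · X4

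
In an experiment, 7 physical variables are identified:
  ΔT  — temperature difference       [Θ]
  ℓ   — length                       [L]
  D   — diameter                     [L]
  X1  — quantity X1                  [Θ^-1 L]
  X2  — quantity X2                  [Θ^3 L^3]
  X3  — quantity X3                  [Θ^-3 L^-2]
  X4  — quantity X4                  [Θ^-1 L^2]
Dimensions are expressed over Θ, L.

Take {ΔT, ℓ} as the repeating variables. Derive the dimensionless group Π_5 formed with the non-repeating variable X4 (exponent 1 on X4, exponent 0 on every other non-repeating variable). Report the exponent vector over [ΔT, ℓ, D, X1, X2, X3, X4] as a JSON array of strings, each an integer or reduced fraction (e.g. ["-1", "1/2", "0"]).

["1", "-2", "0", "0", "0", "0", "1"]

Dimensional matrix (Θ×L by ΔT×ℓ×D×X1×X2×X3×X4):
  Θ: [ 1  0  0 -1  3 -3 -1]
  L: [ 0  1  1  1  3 -2  2]
Echelon form has 2 nonzero rows (pivots: ΔT,ℓ)
Repeat: ΔT,ℓ; free: D,X1,X2,X3,X4
RREF:
  r0: [   1    0    0   -1    3   -3   -1]
  r1: [   0    1    1    1    3   -2    2]
Fix exponent of X4 at 1, D at 0, X1 at 0, X2 at 0, X3 at 0; solve each RREF row for its pivot's exponent:
  r0: exp(ΔT) + (-1)·1 = 0 ⇒ exp(ΔT) = 1
  r1: exp(ℓ) + (2)·1 = 0 ⇒ exp(ℓ) = -2
Π_5 = ΔT · ℓ^-2 · X4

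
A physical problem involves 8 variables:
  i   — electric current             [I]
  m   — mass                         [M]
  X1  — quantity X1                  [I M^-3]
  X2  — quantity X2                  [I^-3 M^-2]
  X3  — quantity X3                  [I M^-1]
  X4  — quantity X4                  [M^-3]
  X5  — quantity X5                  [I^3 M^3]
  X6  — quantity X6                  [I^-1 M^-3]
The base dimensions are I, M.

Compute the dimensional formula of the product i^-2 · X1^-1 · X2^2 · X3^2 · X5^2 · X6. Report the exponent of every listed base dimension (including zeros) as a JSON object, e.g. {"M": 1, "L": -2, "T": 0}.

{"I": -2, "M": 0}

Exponent matrix [I,M] × [i,m,X1,X2,X3,X4,X5,X6]:
  I: [ 1  0  1 -3  1  0  3 -1]
  M: [ 0  1 -3 -2 -1 -3  3 -3]
  [I]: (-2)·1+(-1)·1+(2)·-3+(2)·1+(2)·3+(1)·-1 = -2
  [M]: (-2)·0+(-1)·-3+(2)·-2+(2)·-1+(2)·3+(1)·-3 = 0
⇒ I^-2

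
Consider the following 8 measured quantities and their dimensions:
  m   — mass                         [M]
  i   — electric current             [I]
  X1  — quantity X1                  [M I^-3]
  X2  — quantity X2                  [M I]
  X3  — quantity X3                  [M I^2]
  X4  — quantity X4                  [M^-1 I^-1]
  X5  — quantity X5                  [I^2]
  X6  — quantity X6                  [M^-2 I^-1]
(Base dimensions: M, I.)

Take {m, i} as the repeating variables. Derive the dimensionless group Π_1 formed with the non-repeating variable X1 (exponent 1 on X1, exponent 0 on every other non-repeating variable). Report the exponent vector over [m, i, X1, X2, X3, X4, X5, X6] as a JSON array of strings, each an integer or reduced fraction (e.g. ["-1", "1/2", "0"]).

Exponent matrix [M,I] × [m,i,X1,X2,X3,X4,X5,X6]:
  M: [ 1  0  1  1  1 -1  0 -2]
  I: [ 0  1 -3  1  2 -1  2 -1]
RREF → pivots at {m,i} ⇒ r = 2
Repeat: m,i; free: X1,X2,X3,X4,X5,X6
RREF:
  r0: [   1    0    1    1    1   -1    0   -2]
  r1: [   0    1   -3    1    2   -1    2   -1]
Fix exponent of X1 at 1, X2 at 0, X3 at 0, X4 at 0, X5 at 0, X6 at 0; solve each RREF row for its pivot's exponent:
  r0: exp(m) + (1)·1 = 0 ⇒ exp(m) = -1
  r1: exp(i) + (-3)·1 = 0 ⇒ exp(i) = 3
Π_1 = m^-1 · i^3 · X1

["-1", "3", "1", "0", "0", "0", "0", "0"]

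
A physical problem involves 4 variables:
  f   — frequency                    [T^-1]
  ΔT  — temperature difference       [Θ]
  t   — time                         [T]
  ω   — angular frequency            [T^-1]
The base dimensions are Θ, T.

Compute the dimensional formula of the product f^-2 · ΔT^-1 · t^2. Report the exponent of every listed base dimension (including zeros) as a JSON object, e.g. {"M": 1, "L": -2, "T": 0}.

Dimensional matrix (Θ×T by f×ΔT×t×ω):
  Θ: [ 0  1  0  0]
  T: [-1  0  1 -1]
  [Θ]: (-2)·0+(-1)·1+(2)·0 = -1
  [T]: (-2)·-1+(-1)·0+(2)·1 = 4
⇒ Θ^-1 T^4

{"Θ": -1, "T": 4}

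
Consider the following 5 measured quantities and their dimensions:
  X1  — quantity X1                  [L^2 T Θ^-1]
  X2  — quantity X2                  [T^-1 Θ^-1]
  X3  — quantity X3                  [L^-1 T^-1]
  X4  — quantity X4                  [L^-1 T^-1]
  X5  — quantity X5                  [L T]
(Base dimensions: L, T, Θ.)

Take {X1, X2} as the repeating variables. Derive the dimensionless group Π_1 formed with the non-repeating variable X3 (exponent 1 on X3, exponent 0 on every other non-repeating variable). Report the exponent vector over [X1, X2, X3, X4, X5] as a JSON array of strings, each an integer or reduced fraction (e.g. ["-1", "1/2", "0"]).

Exponent matrix [L,T,Θ] × [X1,X2,X3,X4,X5]:
  L: [ 2  0 -1 -1  1]
  T: [ 1 -1 -1 -1  1]
  Θ: [-1 -1  0  0  0]
Echelon form has 2 nonzero rows (pivots: X1,X2)
Repeat: X1,X2; free: X3,X4,X5
RREF:
  r0: [   1    0 -1/2 -1/2  1/2]
  r1: [   0    1  1/2  1/2 -1/2]
  r2: [   0    0    0    0    0]
Fix exponent of X3 at 1, X4 at 0, X5 at 0; solve each RREF row for its pivot's exponent:
  r0: exp(X1) + (-1/2)·1 = 0 ⇒ exp(X1) = 1/2
  r1: exp(X2) + (1/2)·1 = 0 ⇒ exp(X2) = -1/2
Π_1 = X1^(1/2) · X2^(-1/2) · X3

["1/2", "-1/2", "1", "0", "0"]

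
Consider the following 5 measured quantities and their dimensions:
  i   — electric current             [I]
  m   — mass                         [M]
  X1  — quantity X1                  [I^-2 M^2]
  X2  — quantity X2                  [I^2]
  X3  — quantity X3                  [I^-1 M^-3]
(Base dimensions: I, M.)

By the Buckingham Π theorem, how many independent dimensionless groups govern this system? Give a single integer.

Exponent matrix [I,M] × [i,m,X1,X2,X3]:
  I: [ 1  0 -2  2 -1]
  M: [ 0  1  2  0 -3]
Echelon form has 2 nonzero rows (pivots: i,m)
Π count = n − r = 5 − 2 = 3

3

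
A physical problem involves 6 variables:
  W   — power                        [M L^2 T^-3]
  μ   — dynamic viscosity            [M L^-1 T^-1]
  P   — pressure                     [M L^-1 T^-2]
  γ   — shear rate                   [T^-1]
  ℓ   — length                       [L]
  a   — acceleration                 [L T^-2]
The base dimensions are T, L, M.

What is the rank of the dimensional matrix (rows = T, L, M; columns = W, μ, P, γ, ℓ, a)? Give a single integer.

Write exponents as rows T,L,M / cols W,μ,P,γ,ℓ,a:
  T: [-3 -1 -2 -1  0 -2]
  L: [ 2 -1 -1  0  1  1]
  M: [ 1  1  1  0  0  0]
Echelon form has 3 nonzero rows (pivots: W,μ,P)

3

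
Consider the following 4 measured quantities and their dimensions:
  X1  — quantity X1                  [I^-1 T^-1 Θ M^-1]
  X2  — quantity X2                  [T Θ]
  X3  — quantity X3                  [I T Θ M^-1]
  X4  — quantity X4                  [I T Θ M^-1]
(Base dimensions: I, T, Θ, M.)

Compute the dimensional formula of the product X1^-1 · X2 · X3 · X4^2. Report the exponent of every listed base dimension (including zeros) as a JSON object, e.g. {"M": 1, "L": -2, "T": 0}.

Exponent matrix [I,T,Θ,M] × [X1,X2,X3,X4]:
  I: [-1  0  1  1]
  T: [-1  1  1  1]
  Θ: [ 1  1  1  1]
  M: [-1  0 -1 -1]
  [I]: (-1)·-1+(1)·0+(1)·1+(2)·1 = 4
  [T]: (-1)·-1+(1)·1+(1)·1+(2)·1 = 5
  [Θ]: (-1)·1+(1)·1+(1)·1+(2)·1 = 3
  [M]: (-1)·-1+(1)·0+(1)·-1+(2)·-1 = -2
⇒ I^4 T^5 Θ^3 M^-2

{"I": 4, "T": 5, "Θ": 3, "M": -2}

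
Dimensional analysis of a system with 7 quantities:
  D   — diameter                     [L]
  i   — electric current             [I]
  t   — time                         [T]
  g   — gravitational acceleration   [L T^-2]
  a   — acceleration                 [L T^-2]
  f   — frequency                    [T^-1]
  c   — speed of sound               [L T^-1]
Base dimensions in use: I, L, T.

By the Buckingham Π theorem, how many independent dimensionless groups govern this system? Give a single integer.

Write exponents as rows I,L,T / cols D,i,t,g,a,f,c:
  I: [ 0  1  0  0  0  0  0]
  L: [ 1  0  0  1  1  0  1]
  T: [ 0  0  1 -2 -2 -1 -1]
Row reduction gives pivot columns D,i,t; rank = 3
7 vars − rank 3 = 4 Π groups

4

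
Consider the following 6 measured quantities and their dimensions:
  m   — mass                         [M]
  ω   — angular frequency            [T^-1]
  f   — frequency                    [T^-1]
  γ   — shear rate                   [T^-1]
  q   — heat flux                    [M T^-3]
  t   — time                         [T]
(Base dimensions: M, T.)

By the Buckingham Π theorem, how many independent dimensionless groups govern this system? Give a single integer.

4

Dimensional matrix (M×T by m×ω×f×γ×q×t):
  M: [ 1  0  0  0  1  0]
  T: [ 0 -1 -1 -1 -3  1]
Row reduction gives pivot columns m,ω; rank = 2
Π count = n − r = 6 − 2 = 4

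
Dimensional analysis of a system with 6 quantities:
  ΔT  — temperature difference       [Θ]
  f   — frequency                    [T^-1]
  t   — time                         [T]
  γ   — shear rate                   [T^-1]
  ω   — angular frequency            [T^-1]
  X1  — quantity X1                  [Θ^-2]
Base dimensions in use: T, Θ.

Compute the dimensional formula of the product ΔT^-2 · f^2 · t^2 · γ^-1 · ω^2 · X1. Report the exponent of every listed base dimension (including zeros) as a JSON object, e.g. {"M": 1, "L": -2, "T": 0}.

{"T": -1, "Θ": -4}

Exponent matrix [T,Θ] × [ΔT,f,t,γ,ω,X1]:
  T: [ 0 -1  1 -1 -1  0]
  Θ: [ 1  0  0  0  0 -2]
  [T]: (-2)·0+(2)·-1+(2)·1+(-1)·-1+(2)·-1+(1)·0 = -1
  [Θ]: (-2)·1+(2)·0+(2)·0+(-1)·0+(2)·0+(1)·-2 = -4
⇒ T^-1 Θ^-4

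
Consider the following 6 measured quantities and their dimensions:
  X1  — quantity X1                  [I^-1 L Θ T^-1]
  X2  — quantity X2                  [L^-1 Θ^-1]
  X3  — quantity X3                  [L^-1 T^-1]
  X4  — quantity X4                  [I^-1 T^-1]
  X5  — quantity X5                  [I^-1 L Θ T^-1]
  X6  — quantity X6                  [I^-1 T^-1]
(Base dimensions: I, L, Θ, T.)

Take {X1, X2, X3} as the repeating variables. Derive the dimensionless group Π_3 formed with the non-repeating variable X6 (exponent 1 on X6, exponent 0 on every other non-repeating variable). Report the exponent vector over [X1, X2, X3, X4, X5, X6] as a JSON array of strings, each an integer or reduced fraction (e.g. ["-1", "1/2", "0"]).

Write exponents as rows I,L,Θ,T / cols X1,X2,X3,X4,X5,X6:
  I: [-1  0  0 -1 -1 -1]
  L: [ 1 -1 -1  0  1  0]
  Θ: [ 1 -1  0  0  1  0]
  T: [-1  0 -1 -1 -1 -1]
Echelon form has 3 nonzero rows (pivots: X1,X2,X3)
Repeat: X1,X2,X3; free: X4,X5,X6
RREF:
  r0: [   1    0    0    1    1    1]
  r1: [   0    1    0    1    0    1]
  r2: [   0    0    1    0    0    0]
  r3: [   0    0    0    0    0    0]
Fix exponent of X6 at 1, X4 at 0, X5 at 0; solve each RREF row for its pivot's exponent:
  r0: exp(X1) + (1)·1 = 0 ⇒ exp(X1) = -1
  r1: exp(X2) + (1)·1 = 0 ⇒ exp(X2) = -1
  r2: exp(X3) + (0)·1 = 0 ⇒ exp(X3) = 0
Π_3 = X1^-1 · X2^-1 · X6

["-1", "-1", "0", "0", "0", "1"]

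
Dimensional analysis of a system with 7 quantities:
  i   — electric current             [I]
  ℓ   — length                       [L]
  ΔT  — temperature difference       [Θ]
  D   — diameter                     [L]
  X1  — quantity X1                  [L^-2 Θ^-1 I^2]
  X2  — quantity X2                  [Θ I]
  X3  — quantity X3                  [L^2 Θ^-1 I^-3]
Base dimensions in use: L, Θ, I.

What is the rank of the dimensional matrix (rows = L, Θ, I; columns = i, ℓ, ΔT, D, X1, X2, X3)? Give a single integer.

3

Exponent matrix [L,Θ,I] × [i,ℓ,ΔT,D,X1,X2,X3]:
  L: [ 0  1  0  1 -2  0  2]
  Θ: [ 0  0  1  0 -1  1 -1]
  I: [ 1  0  0  0  2  1 -3]
Row reduction gives pivot columns i,ℓ,ΔT; rank = 3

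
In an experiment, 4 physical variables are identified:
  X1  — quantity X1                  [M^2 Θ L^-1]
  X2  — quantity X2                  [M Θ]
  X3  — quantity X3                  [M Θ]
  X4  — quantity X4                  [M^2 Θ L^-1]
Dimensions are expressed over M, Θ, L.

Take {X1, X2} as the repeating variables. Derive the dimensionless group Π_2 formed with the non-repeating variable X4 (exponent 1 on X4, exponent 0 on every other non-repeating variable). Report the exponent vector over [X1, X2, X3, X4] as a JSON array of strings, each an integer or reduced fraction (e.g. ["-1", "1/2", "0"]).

["-1", "0", "0", "1"]

Exponent matrix [M,Θ,L] × [X1,X2,X3,X4]:
  M: [ 2  1  1  2]
  Θ: [ 1  1  1  1]
  L: [-1  0  0 -1]
Row reduction gives pivot columns X1,X2; rank = 2
Repeat: X1,X2; free: X3,X4
RREF:
  r0: [   1    0    0    1]
  r1: [   0    1    1    0]
  r2: [   0    0    0    0]
Fix exponent of X4 at 1, X3 at 0; solve each RREF row for its pivot's exponent:
  r0: exp(X1) + (1)·1 = 0 ⇒ exp(X1) = -1
  r1: exp(X2) + (0)·1 = 0 ⇒ exp(X2) = 0
Π_2 = X1^-1 · X4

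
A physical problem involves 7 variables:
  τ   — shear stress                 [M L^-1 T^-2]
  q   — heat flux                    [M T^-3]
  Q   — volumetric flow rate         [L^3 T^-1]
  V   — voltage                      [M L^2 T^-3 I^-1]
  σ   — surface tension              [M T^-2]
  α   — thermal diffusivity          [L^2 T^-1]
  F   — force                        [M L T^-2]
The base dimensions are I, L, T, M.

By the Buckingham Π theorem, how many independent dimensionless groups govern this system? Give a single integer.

Exponent matrix [I,L,T,M] × [τ,q,Q,V,σ,α,F]:
  I: [ 0  0  0 -1  0  0  0]
  L: [-1  0  3  2  0  2  1]
  T: [-2 -3 -1 -3 -2 -1 -2]
  M: [ 1  1  0  1  1  0  1]
RREF → pivots at {τ,q,Q,V} ⇒ r = 4
7 vars − rank 4 = 3 Π groups

3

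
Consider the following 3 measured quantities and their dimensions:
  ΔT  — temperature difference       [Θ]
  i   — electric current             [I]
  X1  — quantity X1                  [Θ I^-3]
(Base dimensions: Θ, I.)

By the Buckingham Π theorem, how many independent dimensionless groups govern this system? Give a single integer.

Write exponents as rows Θ,I / cols ΔT,i,X1:
  Θ: [ 1  0  1]
  I: [ 0  1 -3]
RREF → pivots at {ΔT,i} ⇒ r = 2
3 vars − rank 2 = 1 Π group

1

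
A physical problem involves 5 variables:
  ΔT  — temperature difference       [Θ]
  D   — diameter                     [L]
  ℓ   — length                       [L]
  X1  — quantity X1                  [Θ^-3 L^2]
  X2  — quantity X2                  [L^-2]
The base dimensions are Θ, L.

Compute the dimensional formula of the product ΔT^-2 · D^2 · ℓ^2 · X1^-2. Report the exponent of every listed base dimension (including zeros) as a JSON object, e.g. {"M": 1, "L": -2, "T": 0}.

{"Θ": 4, "L": 0}

Write exponents as rows Θ,L / cols ΔT,D,ℓ,X1,X2:
  Θ: [ 1  0  0 -3  0]
  L: [ 0  1  1  2 -2]
  [Θ]: (-2)·1+(2)·0+(2)·0+(-2)·-3 = 4
  [L]: (-2)·0+(2)·1+(2)·1+(-2)·2 = 0
⇒ Θ^4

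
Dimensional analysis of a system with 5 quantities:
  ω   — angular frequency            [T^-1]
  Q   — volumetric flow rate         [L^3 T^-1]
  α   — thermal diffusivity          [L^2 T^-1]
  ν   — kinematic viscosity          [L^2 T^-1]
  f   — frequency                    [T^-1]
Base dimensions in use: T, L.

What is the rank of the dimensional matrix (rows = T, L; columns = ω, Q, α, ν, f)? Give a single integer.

Write exponents as rows T,L / cols ω,Q,α,ν,f:
  T: [-1 -1 -1 -1 -1]
  L: [ 0  3  2  2  0]
RREF → pivots at {ω,Q} ⇒ r = 2

2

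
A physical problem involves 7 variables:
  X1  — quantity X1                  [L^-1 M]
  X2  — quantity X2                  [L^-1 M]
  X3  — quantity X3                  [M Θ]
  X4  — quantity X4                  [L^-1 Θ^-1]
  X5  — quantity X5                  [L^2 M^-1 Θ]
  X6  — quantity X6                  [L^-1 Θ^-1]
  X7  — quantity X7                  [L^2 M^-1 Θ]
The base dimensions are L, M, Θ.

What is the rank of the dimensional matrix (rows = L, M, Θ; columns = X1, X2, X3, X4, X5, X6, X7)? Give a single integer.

Exponent matrix [L,M,Θ] × [X1,X2,X3,X4,X5,X6,X7]:
  L: [-1 -1  0 -1  2 -1  2]
  M: [ 1  1  1  0 -1  0 -1]
  Θ: [ 0  0  1 -1  1 -1  1]
Echelon form has 2 nonzero rows (pivots: X1,X3)

2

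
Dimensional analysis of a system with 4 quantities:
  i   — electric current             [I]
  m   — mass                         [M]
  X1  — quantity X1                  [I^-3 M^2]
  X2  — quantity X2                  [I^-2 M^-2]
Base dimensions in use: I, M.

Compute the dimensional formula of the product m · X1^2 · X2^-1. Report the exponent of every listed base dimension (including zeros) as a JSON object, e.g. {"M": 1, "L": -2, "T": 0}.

Write exponents as rows I,M / cols i,m,X1,X2:
  I: [ 1  0 -3 -2]
  M: [ 0  1  2 -2]
  [I]: (1)·0+(2)·-3+(-1)·-2 = -4
  [M]: (1)·1+(2)·2+(-1)·-2 = 7
⇒ I^-4 M^7

{"I": -4, "M": 7}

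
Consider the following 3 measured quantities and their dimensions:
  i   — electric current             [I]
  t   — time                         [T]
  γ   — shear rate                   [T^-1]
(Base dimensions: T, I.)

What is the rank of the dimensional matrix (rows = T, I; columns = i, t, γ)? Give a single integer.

2

Exponent matrix [T,I] × [i,t,γ]:
  T: [ 0  1 -1]
  I: [ 1  0  0]
Echelon form has 2 nonzero rows (pivots: i,t)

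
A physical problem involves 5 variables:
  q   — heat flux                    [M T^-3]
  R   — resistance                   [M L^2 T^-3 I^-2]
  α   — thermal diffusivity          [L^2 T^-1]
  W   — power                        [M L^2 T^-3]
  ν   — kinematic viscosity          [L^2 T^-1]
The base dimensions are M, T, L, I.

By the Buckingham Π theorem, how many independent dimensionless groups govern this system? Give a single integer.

Write exponents as rows M,T,L,I / cols q,R,α,W,ν:
  M: [ 1  1  0  1  0]
  T: [-3 -3 -1 -3 -1]
  L: [ 0  2  2  2  2]
  I: [ 0 -2  0  0  0]
RREF → pivots at {q,R,α,W} ⇒ r = 4
Π count = n − r = 5 − 4 = 1

1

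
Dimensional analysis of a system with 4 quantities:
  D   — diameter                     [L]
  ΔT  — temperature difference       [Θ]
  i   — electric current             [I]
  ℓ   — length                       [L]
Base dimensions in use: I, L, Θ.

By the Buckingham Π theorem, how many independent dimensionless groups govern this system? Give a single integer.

Exponent matrix [I,L,Θ] × [D,ΔT,i,ℓ]:
  I: [ 0  0  1  0]
  L: [ 1  0  0  1]
  Θ: [ 0  1  0  0]
RREF → pivots at {D,ΔT,i} ⇒ r = 3
Π count = n − r = 4 − 3 = 1

1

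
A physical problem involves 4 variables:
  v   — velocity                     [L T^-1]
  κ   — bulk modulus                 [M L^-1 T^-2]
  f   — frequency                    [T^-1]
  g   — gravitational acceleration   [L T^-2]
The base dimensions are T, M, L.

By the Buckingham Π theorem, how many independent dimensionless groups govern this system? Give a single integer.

1

Write exponents as rows T,M,L / cols v,κ,f,g:
  T: [-1 -2 -1 -2]
  M: [ 0  1  0  0]
  L: [ 1 -1  0  1]
Echelon form has 3 nonzero rows (pivots: v,κ,f)
n=4, r=3 ⇒ 1 dimensionless group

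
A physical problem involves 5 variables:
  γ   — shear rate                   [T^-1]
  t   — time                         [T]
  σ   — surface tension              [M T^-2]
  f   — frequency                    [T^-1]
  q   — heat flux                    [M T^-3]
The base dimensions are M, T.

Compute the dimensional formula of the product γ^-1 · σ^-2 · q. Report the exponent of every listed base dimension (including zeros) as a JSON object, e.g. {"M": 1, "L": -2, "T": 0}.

{"M": -1, "T": 2}

Dimensional matrix (M×T by γ×t×σ×f×q):
  M: [ 0  0  1  0  1]
  T: [-1  1 -2 -1 -3]
  [M]: (-1)·0+(-2)·1+(1)·1 = -1
  [T]: (-1)·-1+(-2)·-2+(1)·-3 = 2
⇒ M^-1 T^2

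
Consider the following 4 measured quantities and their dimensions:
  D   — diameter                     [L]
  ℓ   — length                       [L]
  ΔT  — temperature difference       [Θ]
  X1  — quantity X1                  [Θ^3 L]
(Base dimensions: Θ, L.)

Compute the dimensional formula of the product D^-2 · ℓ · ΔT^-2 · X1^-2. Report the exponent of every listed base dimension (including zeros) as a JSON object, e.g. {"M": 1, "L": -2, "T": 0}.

Dimensional matrix (Θ×L by D×ℓ×ΔT×X1):
  Θ: [ 0  0  1  3]
  L: [ 1  1  0  1]
  [Θ]: (-2)·0+(1)·0+(-2)·1+(-2)·3 = -8
  [L]: (-2)·1+(1)·1+(-2)·0+(-2)·1 = -3
⇒ Θ^-8 L^-3

{"Θ": -8, "L": -3}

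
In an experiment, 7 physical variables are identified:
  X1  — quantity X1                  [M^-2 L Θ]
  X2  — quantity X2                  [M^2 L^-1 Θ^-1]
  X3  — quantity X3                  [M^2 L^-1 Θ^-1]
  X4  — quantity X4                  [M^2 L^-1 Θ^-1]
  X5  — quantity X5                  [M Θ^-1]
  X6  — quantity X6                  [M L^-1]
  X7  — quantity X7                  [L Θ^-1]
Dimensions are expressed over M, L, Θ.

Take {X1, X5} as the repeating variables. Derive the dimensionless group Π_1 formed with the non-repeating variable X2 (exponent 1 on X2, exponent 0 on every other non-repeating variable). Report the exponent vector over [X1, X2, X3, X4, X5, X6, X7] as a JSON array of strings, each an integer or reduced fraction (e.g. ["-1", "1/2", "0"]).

Write exponents as rows M,L,Θ / cols X1,X2,X3,X4,X5,X6,X7:
  M: [-2  2  2  2  1  1  0]
  L: [ 1 -1 -1 -1  0 -1  1]
  Θ: [ 1 -1 -1 -1 -1  0 -1]
RREF → pivots at {X1,X5} ⇒ r = 2
Repeat: X1,X5; free: X2,X3,X4,X6,X7
RREF:
  r0: [   1   -1   -1   -1    0   -1    1]
  r1: [   0    0    0    0    1   -1    2]
  r2: [   0    0    0    0    0    0    0]
Fix exponent of X2 at 1, X3 at 0, X4 at 0, X6 at 0, X7 at 0; solve each RREF row for its pivot's exponent:
  r0: exp(X1) + (-1)·1 = 0 ⇒ exp(X1) = 1
  r1: exp(X5) + (0)·1 = 0 ⇒ exp(X5) = 0
Π_1 = X1 · X2

["1", "1", "0", "0", "0", "0", "0"]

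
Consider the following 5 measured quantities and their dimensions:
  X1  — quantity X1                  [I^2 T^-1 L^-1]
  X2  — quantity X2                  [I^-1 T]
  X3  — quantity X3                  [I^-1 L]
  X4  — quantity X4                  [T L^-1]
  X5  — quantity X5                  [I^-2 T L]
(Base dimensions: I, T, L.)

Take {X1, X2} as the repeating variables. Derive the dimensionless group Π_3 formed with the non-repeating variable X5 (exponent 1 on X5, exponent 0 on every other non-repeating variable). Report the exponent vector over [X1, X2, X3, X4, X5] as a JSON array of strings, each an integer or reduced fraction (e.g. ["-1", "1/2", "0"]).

["1", "0", "0", "0", "1"]

Dimensional matrix (I×T×L by X1×X2×X3×X4×X5):
  I: [ 2 -1 -1  0 -2]
  T: [-1  1  0  1  1]
  L: [-1  0  1 -1  1]
Row reduction gives pivot columns X1,X2; rank = 2
Repeat: X1,X2; free: X3,X4,X5
RREF:
  r0: [   1    0   -1    1   -1]
  r1: [   0    1   -1    2    0]
  r2: [   0    0    0    0    0]
Fix exponent of X5 at 1, X3 at 0, X4 at 0; solve each RREF row for its pivot's exponent:
  r0: exp(X1) + (-1)·1 = 0 ⇒ exp(X1) = 1
  r1: exp(X2) + (0)·1 = 0 ⇒ exp(X2) = 0
Π_3 = X1 · X5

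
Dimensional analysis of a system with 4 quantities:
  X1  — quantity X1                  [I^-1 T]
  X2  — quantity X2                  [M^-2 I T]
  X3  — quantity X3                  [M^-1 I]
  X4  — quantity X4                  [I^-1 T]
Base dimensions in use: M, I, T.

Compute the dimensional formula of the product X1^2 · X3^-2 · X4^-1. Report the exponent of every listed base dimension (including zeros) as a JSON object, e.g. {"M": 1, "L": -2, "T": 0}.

Dimensional matrix (M×I×T by X1×X2×X3×X4):
  M: [ 0 -2 -1  0]
  I: [-1  1  1 -1]
  T: [ 1  1  0  1]
  [M]: (2)·0+(-2)·-1+(-1)·0 = 2
  [I]: (2)·-1+(-2)·1+(-1)·-1 = -3
  [T]: (2)·1+(-2)·0+(-1)·1 = 1
⇒ M^2 I^-3 T

{"M": 2, "I": -3, "T": 1}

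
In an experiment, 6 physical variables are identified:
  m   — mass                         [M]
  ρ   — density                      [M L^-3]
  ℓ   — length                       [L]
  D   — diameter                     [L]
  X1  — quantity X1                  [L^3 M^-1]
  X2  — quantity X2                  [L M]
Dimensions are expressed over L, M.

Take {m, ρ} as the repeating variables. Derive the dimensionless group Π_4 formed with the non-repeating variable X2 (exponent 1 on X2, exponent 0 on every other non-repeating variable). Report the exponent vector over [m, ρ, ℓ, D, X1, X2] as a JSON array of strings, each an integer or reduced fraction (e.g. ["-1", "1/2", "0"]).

["-4/3", "1/3", "0", "0", "0", "1"]

Write exponents as rows L,M / cols m,ρ,ℓ,D,X1,X2:
  L: [ 0 -3  1  1  3  1]
  M: [ 1  1  0  0 -1  1]
RREF → pivots at {m,ρ} ⇒ r = 2
Repeat: m,ρ; free: ℓ,D,X1,X2
RREF:
  r0: [   1    0  1/3  1/3    0  4/3]
  r1: [   0    1 -1/3 -1/3   -1 -1/3]
Fix exponent of X2 at 1, ℓ at 0, D at 0, X1 at 0; solve each RREF row for its pivot's exponent:
  r0: exp(m) + (4/3)·1 = 0 ⇒ exp(m) = -4/3
  r1: exp(ρ) + (-1/3)·1 = 0 ⇒ exp(ρ) = 1/3
Π_4 = m^(-4/3) · ρ^(1/3) · X2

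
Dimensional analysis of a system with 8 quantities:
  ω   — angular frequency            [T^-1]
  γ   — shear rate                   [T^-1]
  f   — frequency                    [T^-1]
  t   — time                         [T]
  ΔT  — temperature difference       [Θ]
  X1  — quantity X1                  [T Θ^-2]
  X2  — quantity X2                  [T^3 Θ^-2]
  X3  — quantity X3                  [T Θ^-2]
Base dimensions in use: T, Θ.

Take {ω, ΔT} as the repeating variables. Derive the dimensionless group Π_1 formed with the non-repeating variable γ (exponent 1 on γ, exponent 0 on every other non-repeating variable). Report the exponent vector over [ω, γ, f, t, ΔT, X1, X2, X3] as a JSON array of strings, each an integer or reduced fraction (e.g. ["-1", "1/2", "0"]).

Dimensional matrix (T×Θ by ω×γ×f×t×ΔT×X1×X2×X3):
  T: [-1 -1 -1  1  0  1  3  1]
  Θ: [ 0  0  0  0  1 -2 -2 -2]
Row reduction gives pivot columns ω,ΔT; rank = 2
Repeat: ω,ΔT; free: γ,f,t,X1,X2,X3
RREF:
  r0: [   1    1    1   -1    0   -1   -3   -1]
  r1: [   0    0    0    0    1   -2   -2   -2]
Fix exponent of γ at 1, f at 0, t at 0, X1 at 0, X2 at 0, X3 at 0; solve each RREF row for its pivot's exponent:
  r0: exp(ω) + (1)·1 = 0 ⇒ exp(ω) = -1
  r1: exp(ΔT) + (0)·1 = 0 ⇒ exp(ΔT) = 0
Π_1 = ω^-1 · γ

["-1", "1", "0", "0", "0", "0", "0", "0"]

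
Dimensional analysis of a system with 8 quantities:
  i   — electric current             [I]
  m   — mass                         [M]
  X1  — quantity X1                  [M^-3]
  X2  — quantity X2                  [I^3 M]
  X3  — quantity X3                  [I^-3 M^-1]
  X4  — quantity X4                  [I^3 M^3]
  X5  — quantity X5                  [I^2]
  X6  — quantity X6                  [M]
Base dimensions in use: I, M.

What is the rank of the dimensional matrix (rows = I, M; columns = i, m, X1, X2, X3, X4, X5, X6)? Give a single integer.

2

Exponent matrix [I,M] × [i,m,X1,X2,X3,X4,X5,X6]:
  I: [ 1  0  0  3 -3  3  2  0]
  M: [ 0  1 -3  1 -1  3  0  1]
Echelon form has 2 nonzero rows (pivots: i,m)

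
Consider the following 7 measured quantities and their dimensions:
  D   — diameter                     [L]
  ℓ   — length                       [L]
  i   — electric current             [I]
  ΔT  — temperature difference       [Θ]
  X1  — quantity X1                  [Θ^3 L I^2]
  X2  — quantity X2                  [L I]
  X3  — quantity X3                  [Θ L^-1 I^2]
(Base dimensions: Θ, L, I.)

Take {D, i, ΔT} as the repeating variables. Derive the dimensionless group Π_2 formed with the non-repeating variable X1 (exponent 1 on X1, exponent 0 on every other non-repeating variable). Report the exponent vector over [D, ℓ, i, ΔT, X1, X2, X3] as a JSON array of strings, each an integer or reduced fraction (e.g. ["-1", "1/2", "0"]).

Exponent matrix [Θ,L,I] × [D,ℓ,i,ΔT,X1,X2,X3]:
  Θ: [ 0  0  0  1  3  0  1]
  L: [ 1  1  0  0  1  1 -1]
  I: [ 0  0  1  0  2  1  2]
Echelon form has 3 nonzero rows (pivots: D,i,ΔT)
Pivot set = {D,i,ΔT}, free = {ℓ,X1,X2,X3}
RREF:
  r0: [   1    1    0    0    1    1   -1]
  r1: [   0    0    1    0    2    1    2]
  r2: [   0    0    0    1    3    0    1]
Fix exponent of X1 at 1, ℓ at 0, X2 at 0, X3 at 0; solve each RREF row for its pivot's exponent:
  r0: exp(D) + (1)·1 = 0 ⇒ exp(D) = -1
  r1: exp(i) + (2)·1 = 0 ⇒ exp(i) = -2
  r2: exp(ΔT) + (3)·1 = 0 ⇒ exp(ΔT) = -3
Π_2 = D^-1 · i^-2 · ΔT^-3 · X1

["-1", "0", "-2", "-3", "1", "0", "0"]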